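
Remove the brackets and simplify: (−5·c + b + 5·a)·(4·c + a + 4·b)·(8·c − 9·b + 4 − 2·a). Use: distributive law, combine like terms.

(−5·c + b + 5·a)·(4·c + a + 4·b)·(8·c − 9·b + 4 − 2·a)
= (−20·c^2 − 5·a·c − 20·b·c + 4·b·c + a·b + 4·b^2 + 20·a·c + 5·a^2 + 20·a·b)·(8·c − 9·b + 4 − 2·a)    [distributive law]
= (−20·c^2 + 15·a·c − 16·b·c + 21·a·b + 4·b^2 + 5·a^2)·(8·c − 9·b + 4 − 2·a)    [combine like terms]
= −160·c^3 + 180·b·c^2 − 80·c^2 + 40·a·c^2 + 120·a·c^2 − 135·a·b·c + 60·a·c − 30·a^2·c − 128·b·c^2 + 144·b^2·c − 64·b·c + 32·a·b·c + 168·a·b·c − 189·a·b^2 + 84·a·b − 42·a^2·b + 32·b^2·c − 36·b^3 + 16·b^2 − 8·a·b^2 + 40·a^2·c − 45·a^2·b + 20·a^2 − 10·a^3    [distributive law]
= −160·c^3 + 52·b·c^2 − 80·c^2 + 160·a·c^2 + 65·a·b·c + 60·a·c + 10·a^2·c + 176·b^2·c − 64·b·c − 197·a·b^2 + 84·a·b − 87·a^2·b − 36·b^3 + 16·b^2 + 20·a^2 − 10·a^3    [combine like terms]

−160·c^3 + 52·b·c^2 − 80·c^2 + 160·a·c^2 + 65·a·b·c + 60·a·c + 10·a^2·c + 176·b^2·c − 64·b·c − 197·a·b^2 + 84·a·b − 87·a^2·b − 36·b^3 + 16·b^2 + 20·a^2 − 10·a^3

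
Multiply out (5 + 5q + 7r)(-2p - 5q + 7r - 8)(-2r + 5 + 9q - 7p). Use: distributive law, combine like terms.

97pr + 230p + 315pq + 70p^2 - 59qr - 685q - 710q^2 + 287r^2 - 25r - 200 - 106pqr + 85pq^2 + 70p^2q + 50q^2r - 225q^3 - 315pr^2 + 98p^2r - 98r^3 + 441qr^2

(5 + 5q + 7r)(-2p - 5q + 7r - 8)(-2r + 5 + 9q - 7p)
= (-10p - 25q + 35r - 40 - 10pq - 25q^2 + 35qr - 40q - 14pr - 35qr + 49r^2 - 56r)(-2r + 5 + 9q - 7p)    [distributive law]
= (-10p - 65q - 21r - 40 - 10pq - 25q^2 - 14pr + 49r^2)(-2r + 5 + 9q - 7p)    [combine like terms]
= 20pr - 50p - 90pq + 70p^2 + 130qr - 325q - 585q^2 + 455pq + 42r^2 - 105r - 189qr + 147pr + 80r - 200 - 360q + 280p + 20pqr - 50pq - 90pq^2 + 70p^2q + 50q^2r - 125q^2 - 225q^3 + 175pq^2 + 28pr^2 - 70pr - 126pqr + 98p^2r - 98r^3 + 245r^2 + 441qr^2 - 343pr^2    [distributive law]
= 97pr + 230p + 315pq + 70p^2 - 59qr - 685q - 710q^2 + 287r^2 - 25r - 200 - 106pqr + 85pq^2 + 70p^2q + 50q^2r - 225q^3 - 315pr^2 + 98p^2r - 98r^3 + 441qr^2    [combine like terms]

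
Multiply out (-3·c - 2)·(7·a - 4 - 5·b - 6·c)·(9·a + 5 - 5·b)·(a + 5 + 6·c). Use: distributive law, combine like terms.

(-3·c - 2)·(7·a - 4 - 5·b - 6·c)·(9·a + 5 - 5·b)·(a + 5 + 6·c)
= (-21·a·c + 12·c + 15·b·c + 18·c² - 14·a + 8 + 10·b + 12·c)·(9·a + 5 - 5·b)·(a + 5 + 6·c)    [distributive law]
= (-21·a·c + 24·c + 15·b·c + 18·c² - 14·a + 8 + 10·b)·(9·a + 5 - 5·b)·(a + 5 + 6·c)    [combine like terms]
= (-189·a²·c - 105·a·c + 105·a·b·c + 216·a·c + 120·c - 120·b·c + 135·a·b·c + 75·b·c - 75·b²·c + 162·a·c² + 90·c² - 90·b·c² - 126·a² - 70·a + 70·a·b + 72·a + 40 - 40·b + 90·a·b + 50·b - 50·b²)·(a + 5 + 6·c)    [distributive law]
= (-189·a²·c + 111·a·c + 240·a·b·c + 120·c - 45·b·c - 75·b²·c + 162·a·c² + 90·c² - 90·b·c² - 126·a² + 2·a + 160·a·b + 40 + 10·b - 50·b²)·(a + 5 + 6·c)    [combine like terms]
= -189·a³·c - 945·a²·c - 1134·a²·c² + 111·a²·c + 555·a·c + 666·a·c² + 240·a²·b·c + 1200·a·b·c + 1440·a·b·c² + 120·a·c + 600·c + 720·c² - 45·a·b·c - 225·b·c - 270·b·c² - 75·a·b²·c - 375·b²·c - 450·b²·c² + 162·a²·c² + 810·a·c² + 972·a·c³ + 90·a·c² + 450·c² + 540·c³ - 90·a·b·c² - 450·b·c² - 540·b·c³ - 126·a³ - 630·a² - 756·a²·c + 2·a² + 10·a + 12·a·c + 160·a²·b + 800·a·b + 960·a·b·c + 40·a + 200 + 240·c + 10·a·b + 50·b + 60·b·c - 50·a·b² - 250·b² - 300·b²·c    [distributive law]
= -189·a³·c - 1590·a²·c - 972·a²·c² + 687·a·c + 1566·a·c² + 240·a²·b·c + 2115·a·b·c + 1350·a·b·c² + 840·c + 1170·c² - 165·b·c - 720·b·c² - 75·a·b²·c - 675·b²·c - 450·b²·c² + 972·a·c³ + 540·c³ - 540·b·c³ - 126·a³ - 628·a² + 50·a + 160·a²·b + 810·a·b + 200 + 50·b - 50·a·b² - 250·b²    [combine like terms]

-189·a³·c - 1590·a²·c - 972·a²·c² + 687·a·c + 1566·a·c² + 240·a²·b·c + 2115·a·b·c + 1350·a·b·c² + 840·c + 1170·c² - 165·b·c - 720·b·c² - 75·a·b²·c - 675·b²·c - 450·b²·c² + 972·a·c³ + 540·c³ - 540·b·c³ - 126·a³ - 628·a² + 50·a + 160·a²·b + 810·a·b + 200 + 50·b - 50·a·b² - 250·b²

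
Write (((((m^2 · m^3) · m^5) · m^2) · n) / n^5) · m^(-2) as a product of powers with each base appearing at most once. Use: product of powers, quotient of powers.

m^10·n^(-4)

(((((m^2 · m^3) · m^5) · m^2) · n) / n^5) · m^(-2)
= ((((m^5 · m^5) · m^2) · n) / n^5) · m^(-2)    [product of powers]
= (((m^10 · m^2) · n) / n^5) · m^(-2)    [product of powers]
= ((m^12 · n) / n^5) · m^(-2)    [product of powers]
= m^10·n^(-4)    [quotient of powers; product of powers]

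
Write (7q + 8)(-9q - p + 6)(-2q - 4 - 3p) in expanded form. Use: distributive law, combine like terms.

(7q + 8)(-9q - p + 6)(-2q - 4 - 3p)
= (-63q^2 - 7pq + 42q - 72q - 8p + 48)(-2q - 4 - 3p)    [distributive law]
= (-63q^2 - 7pq - 30q - 8p + 48)(-2q - 4 - 3p)    [combine like terms]
= 126q^3 + 252q^2 + 189pq^2 + 14pq^2 + 28pq + 21p^2q + 60q^2 + 120q + 90pq + 16pq + 32p + 24p^2 - 96q - 192 - 144p    [distributive law]
= 126q^3 + 312q^2 + 203pq^2 + 134pq + 21p^2q + 24q - 112p + 24p^2 - 192    [combine like terms]

126q^3 + 312q^2 + 203pq^2 + 134pq + 21p^2q + 24q - 112p + 24p^2 - 192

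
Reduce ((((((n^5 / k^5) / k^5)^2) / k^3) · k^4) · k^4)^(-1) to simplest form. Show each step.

k^15·n^(-10)

((((((n^5 / k^5) / k^5)^2) / k^3) · k^4) · k^4)^(-1)
= ((((((n^5 / k^5) / k^5)^2) / k^3) · k^4)^(-1)) · ((k^4)^(-1))    [power of a product]
= ((((((n^5 / k^5) / k^5)^2) / k^3)^(-1)) · ((k^4)^(-1))) · ((k^4)^(-1))    [power of a product]
= ((((((n^5 / k^5) / k^5)^2)^(-1)) / ((k^3)^(-1))) · ((k^4)^(-1))) · ((k^4)^(-1))    [power of a quotient]
= (((((n^5 / k^5) / k^5)^(-2)) / ((k^3)^(-1))) · ((k^4)^(-1))) · ((k^4)^(-1))    [power of a power]
= (((((n^5 / k^5)^(-2)) / ((k^5)^(-2))) / ((k^3)^(-1))) · ((k^4)^(-1))) · ((k^4)^(-1))    [power of a quotient]
= ((((((n^5)^(-2)) / ((k^5)^(-2))) / ((k^5)^(-2))) / ((k^3)^(-1))) · ((k^4)^(-1))) · ((k^4)^(-1))    [power of a quotient]
= ((((n^(-10) / ((k^5)^(-2))) / ((k^5)^(-2))) / ((k^3)^(-1))) · ((k^4)^(-1))) · ((k^4)^(-1))    [power of a power]
= ((((n^(-10) / k^(-10)) / ((k^5)^(-2))) / ((k^3)^(-1))) · ((k^4)^(-1))) · ((k^4)^(-1))    [power of a power]
= ((((n^(-10) / k^(-10)) / k^(-10)) / ((k^3)^(-1))) · ((k^4)^(-1))) · ((k^4)^(-1))    [power of a power]
= ((((n^(-10) / k^(-10)) / k^(-10)) / k^(-3)) · ((k^4)^(-1))) · ((k^4)^(-1))    [power of a power]
= ((((n^(-10) / k^(-10)) / k^(-10)) / k^(-3)) · k^(-4)) · ((k^4)^(-1))    [power of a power]
= ((((n^(-10) / k^(-10)) / k^(-10)) / k^(-3)) · k^(-4)) · k^(-4)    [power of a power]
= k^15·n^(-10)    [quotient of powers; product of powers]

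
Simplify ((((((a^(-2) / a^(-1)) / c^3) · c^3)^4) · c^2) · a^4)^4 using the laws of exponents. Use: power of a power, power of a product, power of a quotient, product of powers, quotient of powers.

((((((a^(-2) / a^(-1)) / c^3) · c^3)^4) · c^2) · a^4)^4
= ((((((a^(-2) / a^(-1)) / c^3) · c^3)^4) · c^2)^4) · ((a^4)^4)    [power of a product]
= ((((((a^(-2) / a^(-1)) / c^3) · c^3)^4)^4) · ((c^2)^4)) · ((a^4)^4)    [power of a product]
= (((((a^(-2) / a^(-1)) / c^3) · c^3)^16) · ((c^2)^4)) · ((a^4)^4)    [power of a power]
= (((((a^(-2) / a^(-1)) / c^3)^16) · ((c^3)^16)) · ((c^2)^4)) · ((a^4)^4)    [power of a product]
= (((((a^(-2) / a^(-1))^16) / ((c^3)^16)) · ((c^3)^16)) · ((c^2)^4)) · ((a^4)^4)    [power of a quotient]
= ((((((a^(-2))^16) / ((a^(-1))^16)) / ((c^3)^16)) · ((c^3)^16)) · ((c^2)^4)) · ((a^4)^4)    [power of a quotient]
= ((((a^(-32) / ((a^(-1))^16)) / ((c^3)^16)) · ((c^3)^16)) · ((c^2)^4)) · ((a^4)^4)    [power of a power]
= ((((a^(-32) / a^(-16)) / ((c^3)^16)) · ((c^3)^16)) · ((c^2)^4)) · ((a^4)^4)    [power of a power]
= (((a^(-16) / ((c^3)^16)) · ((c^3)^16)) · ((c^2)^4)) · ((a^4)^4)    [quotient of powers]
= (((a^(-16) / c^48) · ((c^3)^16)) · ((c^2)^4)) · ((a^4)^4)    [power of a power]
= (((a^(-16) / c^48) · c^48) · ((c^2)^4)) · ((a^4)^4)    [power of a power]
= (((a^(-16) / c^48) · c^48) · c^8) · ((a^4)^4)    [power of a power]
= (((a^(-16) / c^48) · c^48) · c^8) · a^16    [power of a power]
= c^8    [quotient of powers; product of powers]

c^8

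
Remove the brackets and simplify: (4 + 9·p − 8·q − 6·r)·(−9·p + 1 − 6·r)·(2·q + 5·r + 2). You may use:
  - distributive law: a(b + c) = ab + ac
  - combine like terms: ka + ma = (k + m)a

(4 + 9·p − 8·q − 6·r)·(−9·p + 1 − 6·r)·(2·q + 5·r + 2)
= (−36·p + 4 − 24·r − 81·p^2 + 9·p − 54·p·r + 72·p·q − 8·q + 48·q·r + 54·p·r − 6·r + 36·r^2)·(2·q + 5·r + 2)    [distributive law]
= (−27·p + 4 − 30·r − 81·p^2 + 72·p·q − 8·q + 48·q·r + 36·r^2)·(2·q + 5·r + 2)    [combine like terms]
= −54·p·q − 135·p·r − 54·p + 8·q + 20·r + 8 − 60·q·r − 150·r^2 − 60·r − 162·p^2·q − 405·p^2·r − 162·p^2 + 144·p·q^2 + 360·p·q·r + 144·p·q − 16·q^2 − 40·q·r − 16·q + 96·q^2·r + 240·q·r^2 + 96·q·r + 72·q·r^2 + 180·r^3 + 72·r^2    [distributive law]
= 90·p·q − 135·p·r − 54·p − 8·q − 40·r + 8 − 4·q·r − 78·r^2 − 162·p^2·q − 405·p^2·r − 162·p^2 + 144·p·q^2 + 360·p·q·r − 16·q^2 + 96·q^2·r + 312·q·r^2 + 180·r^3    [combine like terms]

90·p·q − 135·p·r − 54·p − 8·q − 40·r + 8 − 4·q·r − 78·r^2 − 162·p^2·q − 405·p^2·r − 162·p^2 + 144·p·q^2 + 360·p·q·r − 16·q^2 + 96·q^2·r + 312·q·r^2 + 180·r^3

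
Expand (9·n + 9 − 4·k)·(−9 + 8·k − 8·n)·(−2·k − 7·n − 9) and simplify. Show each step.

(9·n + 9 − 4·k)·(−9 + 8·k − 8·n)·(−2·k − 7·n − 9)
= (−81·n + 72·k·n − 72·n^2 − 81 + 72·k − 72·n + 36·k − 32·k^2 + 32·k·n)·(−2·k − 7·n − 9)    [distributive law]
= (−153·n + 104·k·n − 72·n^2 − 81 + 108·k − 32·k^2)·(−2·k − 7·n − 9)    [combine like terms]
= 306·k·n + 1071·n^2 + 1377·n − 208·k^2·n − 728·k·n^2 − 936·k·n + 144·k·n^2 + 504·n^3 + 648·n^2 + 162·k + 567·n + 729 − 216·k^2 − 756·k·n − 972·k + 64·k^3 + 224·k^2·n + 288·k^2    [distributive law]
= −1386·k·n + 1719·n^2 + 1944·n + 16·k^2·n − 584·k·n^2 + 504·n^3 − 810·k + 729 + 72·k^2 + 64·k^3    [combine like terms]

−1386·k·n + 1719·n^2 + 1944·n + 16·k^2·n − 584·k·n^2 + 504·n^3 − 810·k + 729 + 72·k^2 + 64·k^3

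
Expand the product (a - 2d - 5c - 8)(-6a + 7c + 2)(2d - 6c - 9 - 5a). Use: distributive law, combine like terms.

(a - 2d - 5c - 8)(-6a + 7c + 2)(2d - 6c - 9 - 5a)
= (-6a^2 + 7ac + 2a + 12ad - 14cd - 4d + 30ac - 35c^2 - 10c + 48a - 56c - 16)(2d - 6c - 9 - 5a)    [distributive law]
= (-6a^2 + 37ac + 50a + 12ad - 14cd - 4d - 35c^2 - 66c - 16)(2d - 6c - 9 - 5a)    [combine like terms]
= -12a^2d + 36a^2c + 54a^2 + 30a^3 + 74acd - 222ac^2 - 333ac - 185a^2c + 100ad - 300ac - 450a - 250a^2 + 24ad^2 - 72acd - 108ad - 60a^2d - 28cd^2 + 84c^2d + 126cd + 70acd - 8d^2 + 24cd + 36d + 20ad - 70c^2d + 210c^3 + 315c^2 + 175ac^2 - 132cd + 396c^2 + 594c + 330ac - 32d + 96c + 144 + 80a    [distributive law]
= -72a^2d - 149a^2c - 196a^2 + 30a^3 + 72acd - 47ac^2 - 303ac + 12ad - 370a + 24ad^2 - 28cd^2 + 14c^2d + 18cd - 8d^2 + 4d + 210c^3 + 711c^2 + 690c + 144    [combine like terms]

-72a^2d - 149a^2c - 196a^2 + 30a^3 + 72acd - 47ac^2 - 303ac + 12ad - 370a + 24ad^2 - 28cd^2 + 14c^2d + 18cd - 8d^2 + 4d + 210c^3 + 711c^2 + 690c + 144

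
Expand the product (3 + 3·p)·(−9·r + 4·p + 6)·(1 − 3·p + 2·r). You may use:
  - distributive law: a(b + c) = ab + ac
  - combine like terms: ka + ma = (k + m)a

(3 + 3·p)·(−9·r + 4·p + 6)·(1 − 3·p + 2·r)
= (−27·r + 12·p + 18 − 27·p·r + 12·p² + 18·p)·(1 − 3·p + 2·r)    [distributive law]
= (−27·r + 30·p + 18 − 27·p·r + 12·p²)·(1 − 3·p + 2·r)    [combine like terms]
= −27·r + 81·p·r − 54·r² + 30·p − 90·p² + 60·p·r + 18 − 54·p + 36·r − 27·p·r + 81·p²·r − 54·p·r² + 12·p² − 36·p³ + 24·p²·r    [distributive law]
= 9·r + 114·p·r − 54·r² − 24·p − 78·p² + 18 + 105·p²·r − 54·p·r² − 36·p³    [combine like terms]

9·r + 114·p·r − 54·r² − 24·p − 78·p² + 18 + 105·p²·r − 54·p·r² − 36·p³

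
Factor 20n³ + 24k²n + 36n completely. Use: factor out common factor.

4n(5n² + 6k² + 9)

20n³ + 24k²n + 36n
= 4(5n³ + 6k²n + 9n)    [factor out 4]
= 4n(5n² + 6k² + 9)    [factor out n]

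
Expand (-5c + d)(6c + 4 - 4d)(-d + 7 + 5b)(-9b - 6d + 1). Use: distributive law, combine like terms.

(-5c + d)(6c + 4 - 4d)(-d + 7 + 5b)(-9b - 6d + 1)
= (-30c^2 - 20c + 20cd + 6cd + 4d - 4d^2)(-d + 7 + 5b)(-9b - 6d + 1)    [distributive law]
= (-30c^2 - 20c + 26cd + 4d - 4d^2)(-d + 7 + 5b)(-9b - 6d + 1)    [combine like terms]
= (30c^2d - 210c^2 - 150bc^2 + 20cd - 140c - 100bc - 26cd^2 + 182cd + 130bcd - 4d^2 + 28d + 20bd + 4d^3 - 28d^2 - 20bd^2)(-9b - 6d + 1)    [distributive law]
= (30c^2d - 210c^2 - 150bc^2 + 202cd - 140c - 100bc - 26cd^2 + 130bcd - 32d^2 + 28d + 20bd + 4d^3 - 20bd^2)(-9b - 6d + 1)    [combine like terms]
= -270bc^2d - 180c^2d^2 + 30c^2d + 1890bc^2 + 1260c^2d - 210c^2 + 1350b^2c^2 + 900bc^2d - 150bc^2 - 1818bcd - 1212cd^2 + 202cd + 1260bc + 840cd - 140c + 900b^2c + 600bcd - 100bc + 234bcd^2 + 156cd^3 - 26cd^2 - 1170b^2cd - 780bcd^2 + 130bcd + 288bd^2 + 192d^3 - 32d^2 - 252bd - 168d^2 + 28d - 180b^2d - 120bd^2 + 20bd - 36bd^3 - 24d^4 + 4d^3 + 180b^2d^2 + 120bd^3 - 20bd^2    [distributive law]
= 630bc^2d - 180c^2d^2 + 1290c^2d + 1740bc^2 - 210c^2 + 1350b^2c^2 - 1088bcd - 1238cd^2 + 1042cd + 1160bc - 140c + 900b^2c - 546bcd^2 + 156cd^3 - 1170b^2cd + 148bd^2 + 196d^3 - 200d^2 - 232bd + 28d - 180b^2d + 84bd^3 - 24d^4 + 180b^2d^2    [combine like terms]

630bc^2d - 180c^2d^2 + 1290c^2d + 1740bc^2 - 210c^2 + 1350b^2c^2 - 1088bcd - 1238cd^2 + 1042cd + 1160bc - 140c + 900b^2c - 546bcd^2 + 156cd^3 - 1170b^2cd + 148bd^2 + 196d^3 - 200d^2 - 232bd + 28d - 180b^2d + 84bd^3 - 24d^4 + 180b^2d^2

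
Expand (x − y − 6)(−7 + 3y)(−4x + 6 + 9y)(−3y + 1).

(x − y − 6)(−7 + 3y)(−4x + 6 + 9y)(−3y + 1)
= (−7x + 3xy + 7y − 3y^2 + 42 − 18y)(−4x + 6 + 9y)(−3y + 1)    [distributive law]
= (−7x + 3xy − 11y − 3y^2 + 42)(−4x + 6 + 9y)(−3y + 1)    [combine like terms]
= (28x^2 − 42x − 63xy − 12x^2y + 18xy + 27xy^2 + 44xy − 66y − 99y^2 + 12xy^2 − 18y^2 − 27y^3 − 168x + 252 + 378y)(−3y + 1)    [distributive law]
= (28x^2 − 210x − xy − 12x^2y + 39xy^2 + 312y − 117y^2 − 27y^3 + 252)(−3y + 1)    [combine like terms]
= −84x^2y + 28x^2 + 630xy − 210x + 3xy^2 − xy + 36x^2y^2 − 12x^2y − 117xy^3 + 39xy^2 − 936y^2 + 312y + 351y^3 − 117y^2 + 81y^4 − 27y^3 − 756y + 252    [distributive law]
= −96x^2y + 28x^2 + 629xy − 210x + 42xy^2 + 36x^2y^2 − 117xy^3 − 1053y^2 − 444y + 324y^3 + 81y^4 + 252    [combine like terms]

−96x^2y + 28x^2 + 629xy − 210x + 42xy^2 + 36x^2y^2 − 117xy^3 − 1053y^2 − 444y + 324y^3 + 81y^4 + 252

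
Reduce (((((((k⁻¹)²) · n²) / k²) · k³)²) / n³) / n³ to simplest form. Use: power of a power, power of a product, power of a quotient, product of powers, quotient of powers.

k⁻²n⁻²

(((((((k⁻¹)²) · n²) / k²) · k³)²) / n³) / n³
= (((((((k⁻¹)²) · n²) / k²)²) · ((k³)²)) / n³) / n³    [power of a product]
= (((((((k⁻¹)²) · n²)²) / ((k²)²)) · ((k³)²)) / n³) / n³    [power of a quotient]
= (((((((k⁻¹)²)²) · ((n²)²)) / ((k²)²)) · ((k³)²)) / n³) / n³    [power of a product]
= ((((((k⁻¹)⁴) · ((n²)²)) / ((k²)²)) · ((k³)²)) / n³) / n³    [power of a power]
= ((((k⁻⁴ · ((n²)²)) / ((k²)²)) · ((k³)²)) / n³) / n³    [power of a power]
= ((((k⁻⁴ · n⁴) / ((k²)²)) · ((k³)²)) / n³) / n³    [power of a power]
= ((((k⁻⁴ · n⁴) / k⁴) · ((k³)²)) / n³) / n³    [power of a power]
= ((((k⁻⁴ · n⁴) / k⁴) · k⁶) / n³) / n³    [power of a power]
= k⁻²n⁻²    [quotient of powers; product of powers]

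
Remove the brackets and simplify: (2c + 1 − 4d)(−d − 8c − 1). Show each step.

30cd − 16c² − 10c + 3d − 1 + 4d²

(2c + 1 − 4d)(−d − 8c − 1)
= −2cd − 16c² − 2c − d − 8c − 1 + 4d² + 32cd + 4d    [distributive law]
= 30cd − 16c² − 10c + 3d − 1 + 4d²    [combine like terms]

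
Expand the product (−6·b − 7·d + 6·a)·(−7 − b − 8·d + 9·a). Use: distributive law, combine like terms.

42·b + 6·b² + 55·b·d − 60·a·b + 49·d + 56·d² − 111·a·d − 42·a + 54·a²

(−6·b − 7·d + 6·a)·(−7 − b − 8·d + 9·a)
= 42·b + 6·b² + 48·b·d − 54·a·b + 49·d + 7·b·d + 56·d² − 63·a·d − 42·a − 6·a·b − 48·a·d + 54·a²    [distributive law]
= 42·b + 6·b² + 55·b·d − 60·a·b + 49·d + 56·d² − 111·a·d − 42·a + 54·a²    [combine like terms]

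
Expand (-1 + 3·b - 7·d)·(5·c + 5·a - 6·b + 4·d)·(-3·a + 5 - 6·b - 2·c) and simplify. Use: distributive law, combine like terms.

(-1 + 3·b - 7·d)·(5·c + 5·a - 6·b + 4·d)·(-3·a + 5 - 6·b - 2·c)
= (-5·c - 5·a + 6·b - 4·d + 15·b·c + 15·a·b - 18·b^2 + 12·b·d - 35·c·d - 35·a·d + 42·b·d - 28·d^2)·(-3·a + 5 - 6·b - 2·c)    [distributive law]
= (-5·c - 5·a + 6·b - 4·d + 15·b·c + 15·a·b - 18·b^2 + 54·b·d - 35·c·d - 35·a·d - 28·d^2)·(-3·a + 5 - 6·b - 2·c)    [combine like terms]
= 15·a·c - 25·c + 30·b·c + 10·c^2 + 15·a^2 - 25·a + 30·a·b + 10·a·c - 18·a·b + 30·b - 36·b^2 - 12·b·c + 12·a·d - 20·d + 24·b·d + 8·c·d - 45·a·b·c + 75·b·c - 90·b^2·c - 30·b·c^2 - 45·a^2·b + 75·a·b - 90·a·b^2 - 30·a·b·c + 54·a·b^2 - 90·b^2 + 108·b^3 + 36·b^2·c - 162·a·b·d + 270·b·d - 324·b^2·d - 108·b·c·d + 105·a·c·d - 175·c·d + 210·b·c·d + 70·c^2·d + 105·a^2·d - 175·a·d + 210·a·b·d + 70·a·c·d + 84·a·d^2 - 140·d^2 + 168·b·d^2 + 56·c·d^2    [distributive law]
= 25·a·c - 25·c + 93·b·c + 10·c^2 + 15·a^2 - 25·a + 87·a·b + 30·b - 126·b^2 - 163·a·d - 20·d + 294·b·d - 167·c·d - 75·a·b·c - 54·b^2·c - 30·b·c^2 - 45·a^2·b - 36·a·b^2 + 108·b^3 + 48·a·b·d - 324·b^2·d + 102·b·c·d + 175·a·c·d + 70·c^2·d + 105·a^2·d + 84·a·d^2 - 140·d^2 + 168·b·d^2 + 56·c·d^2    [combine like terms]

25·a·c - 25·c + 93·b·c + 10·c^2 + 15·a^2 - 25·a + 87·a·b + 30·b - 126·b^2 - 163·a·d - 20·d + 294·b·d - 167·c·d - 75·a·b·c - 54·b^2·c - 30·b·c^2 - 45·a^2·b - 36·a·b^2 + 108·b^3 + 48·a·b·d - 324·b^2·d + 102·b·c·d + 175·a·c·d + 70·c^2·d + 105·a^2·d + 84·a·d^2 - 140·d^2 + 168·b·d^2 + 56·c·d^2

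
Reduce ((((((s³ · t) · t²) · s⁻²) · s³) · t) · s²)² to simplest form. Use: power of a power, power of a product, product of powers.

((((((s³ · t) · t²) · s⁻²) · s³) · t) · s²)²
= ((((((s³ · t) · t²) · s⁻²) · s³) · t)²) · ((s²)²)    [power of a product]
= ((((((s³ · t) · t²) · s⁻²) · s³)²) · (t²)) · ((s²)²)    [power of a product]
= ((((((s³ · t) · t²) · s⁻²)²) · ((s³)²)) · (t²)) · ((s²)²)    [power of a product]
= ((((((s³ · t) · t²)²) · ((s⁻²)²)) · ((s³)²)) · (t²)) · ((s²)²)    [power of a product]
= ((((((s³ · t)²) · ((t²)²)) · ((s⁻²)²)) · ((s³)²)) · (t²)) · ((s²)²)    [power of a product]
= (((((((s³)²) · (t²)) · ((t²)²)) · ((s⁻²)²)) · ((s³)²)) · (t²)) · ((s²)²)    [power of a product]
= (((((s⁶ · (t²)) · ((t²)²)) · ((s⁻²)²)) · ((s³)²)) · (t²)) · ((s²)²)    [power of a power]
= (((((s⁶ · t²) · t⁴) · ((s⁻²)²)) · ((s³)²)) · (t²)) · ((s²)²)    [power of a power]
= (((((s⁶ · t²) · t⁴) · s⁻⁴) · ((s³)²)) · (t²)) · ((s²)²)    [power of a power]
= (((((s⁶ · t²) · t⁴) · s⁻⁴) · s⁶) · (t²)) · ((s²)²)    [power of a power]
= (((((s⁶ · t²) · t⁴) · s⁻⁴) · s⁶) · t²) · s⁴    [power of a power]
= s¹²t⁸    [product of powers]

s¹²t⁸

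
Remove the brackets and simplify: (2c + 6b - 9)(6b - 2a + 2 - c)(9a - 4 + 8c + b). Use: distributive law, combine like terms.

(2c + 6b - 9)(6b - 2a + 2 - c)(9a - 4 + 8c + b)
= (12bc - 4ac + 4c - 2c^2 + 36b^2 - 12ab + 12b - 6bc - 54b + 18a - 18 + 9c)(9a - 4 + 8c + b)    [distributive law]
= (6bc - 4ac + 13c - 2c^2 + 36b^2 - 12ab - 42b + 18a - 18)(9a - 4 + 8c + b)    [combine like terms]
= 54abc - 24bc + 48bc^2 + 6b^2c - 36a^2c + 16ac - 32ac^2 - 4abc + 117ac - 52c + 104c^2 + 13bc - 18ac^2 + 8c^2 - 16c^3 - 2bc^2 + 324ab^2 - 144b^2 + 288b^2c + 36b^3 - 108a^2b + 48ab - 96abc - 12ab^2 - 378ab + 168b - 336bc - 42b^2 + 162a^2 - 72a + 144ac + 18ab - 162a + 72 - 144c - 18b    [distributive law]
= -46abc - 347bc + 46bc^2 + 294b^2c - 36a^2c + 277ac - 50ac^2 - 196c + 112c^2 - 16c^3 + 312ab^2 - 186b^2 + 36b^3 - 108a^2b - 312ab + 150b + 162a^2 - 234a + 72    [combine like terms]

-46abc - 347bc + 46bc^2 + 294b^2c - 36a^2c + 277ac - 50ac^2 - 196c + 112c^2 - 16c^3 + 312ab^2 - 186b^2 + 36b^3 - 108a^2b - 312ab + 150b + 162a^2 - 234a + 72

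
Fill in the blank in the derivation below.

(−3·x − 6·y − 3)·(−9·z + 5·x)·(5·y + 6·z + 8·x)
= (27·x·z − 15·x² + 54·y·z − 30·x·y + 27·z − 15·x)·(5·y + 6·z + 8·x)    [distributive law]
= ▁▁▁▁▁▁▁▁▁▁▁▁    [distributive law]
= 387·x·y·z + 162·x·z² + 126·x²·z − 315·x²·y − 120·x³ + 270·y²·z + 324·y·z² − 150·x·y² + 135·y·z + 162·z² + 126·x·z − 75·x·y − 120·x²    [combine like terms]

After distributive law, the bracketed line is:

135·x·y·z + 162·x·z² + 216·x²·z − 75·x²·y − 90·x²·z − 120·x³ + 270·y²·z + 324·y·z² + 432·x·y·z − 150·x·y² − 180·x·y·z − 240·x²·y + 135·y·z + 162·z² + 216·x·z − 75·x·y − 90·x·z − 120·x²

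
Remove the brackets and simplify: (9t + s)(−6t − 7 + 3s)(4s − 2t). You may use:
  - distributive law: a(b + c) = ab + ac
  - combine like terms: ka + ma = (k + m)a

−258st^2 + 108t^3 − 238st + 126t^2 + 78s^2t − 28s^2 + 12s^3

(9t + s)(−6t − 7 + 3s)(4s − 2t)
= (−54t^2 − 63t + 27st − 6st − 7s + 3s^2)(4s − 2t)    [distributive law]
= (−54t^2 − 63t + 21st − 7s + 3s^2)(4s − 2t)    [combine like terms]
= −216st^2 + 108t^3 − 252st + 126t^2 + 84s^2t − 42st^2 − 28s^2 + 14st + 12s^3 − 6s^2t    [distributive law]
= −258st^2 + 108t^3 − 238st + 126t^2 + 78s^2t − 28s^2 + 12s^3    [combine like terms]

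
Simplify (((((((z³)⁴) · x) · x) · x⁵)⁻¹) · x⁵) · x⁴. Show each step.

x²·z⁻¹²

(((((((z³)⁴) · x) · x) · x⁵)⁻¹) · x⁵) · x⁴
= (((((((z³)⁴) · x) · x)⁻¹) · ((x⁵)⁻¹)) · x⁵) · x⁴    [power of a product]
= (((((((z³)⁴) · x)⁻¹) · (x⁻¹)) · ((x⁵)⁻¹)) · x⁵) · x⁴    [power of a product]
= (((((((z³)⁴)⁻¹) · (x⁻¹)) · (x⁻¹)) · ((x⁵)⁻¹)) · x⁵) · x⁴    [power of a product]
= ((((((z³)⁻⁴) · (x⁻¹)) · (x⁻¹)) · ((x⁵)⁻¹)) · x⁵) · x⁴    [power of a power]
= ((((z⁻¹² · (x⁻¹)) · (x⁻¹)) · ((x⁵)⁻¹)) · x⁵) · x⁴    [power of a power]
= ((((z⁻¹² · x⁻¹) · x⁻¹) · x⁻⁵) · x⁵) · x⁴    [power of a power]
= x²·z⁻¹²    [product of powers]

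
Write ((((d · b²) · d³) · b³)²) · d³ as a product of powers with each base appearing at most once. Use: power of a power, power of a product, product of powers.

b¹⁰d¹¹

((((d · b²) · d³) · b³)²) · d³
= ((((d · b²) · d³)²) · ((b³)²)) · d³    [power of a product]
= ((((d · b²)²) · ((d³)²)) · ((b³)²)) · d³    [power of a product]
= ((((d²) · ((b²)²)) · ((d³)²)) · ((b³)²)) · d³    [power of a product]
= (((d² · b⁴) · ((d³)²)) · ((b³)²)) · d³    [power of a power]
= (((d² · b⁴) · d⁶) · ((b³)²)) · d³    [power of a power]
= (((d² · b⁴) · d⁶) · b⁶) · d³    [power of a power]
= b¹⁰d¹¹    [product of powers]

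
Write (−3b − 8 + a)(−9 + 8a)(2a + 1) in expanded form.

(−3b − 8 + a)(−9 + 8a)(2a + 1)
= (27b − 24ab + 72 − 64a − 9a + 8a^2)(2a + 1)    [distributive law]
= (27b − 24ab + 72 − 73a + 8a^2)(2a + 1)    [combine like terms]
= 54ab + 27b − 48a^2b − 24ab + 144a + 72 − 146a^2 − 73a + 16a^3 + 8a^2    [distributive law]
= 30ab + 27b − 48a^2b + 71a + 72 − 138a^2 + 16a^3    [combine like terms]

30ab + 27b − 48a^2b + 71a + 72 − 138a^2 + 16a^3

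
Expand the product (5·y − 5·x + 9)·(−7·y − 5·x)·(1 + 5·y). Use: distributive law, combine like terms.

(5·y − 5·x + 9)·(−7·y − 5·x)·(1 + 5·y)
= (−35·y² − 25·x·y + 35·x·y + 25·x² − 63·y − 45·x)·(1 + 5·y)    [distributive law]
= (−35·y² + 10·x·y + 25·x² − 63·y − 45·x)·(1 + 5·y)    [combine like terms]
= −35·y² − 175·y³ + 10·x·y + 50·x·y² + 25·x² + 125·x²·y − 63·y − 315·y² − 45·x − 225·x·y    [distributive law]
= −350·y² − 175·y³ − 215·x·y + 50·x·y² + 25·x² + 125·x²·y − 63·y − 45·x    [combine like terms]

−350·y² − 175·y³ − 215·x·y + 50·x·y² + 25·x² + 125·x²·y − 63·y − 45·x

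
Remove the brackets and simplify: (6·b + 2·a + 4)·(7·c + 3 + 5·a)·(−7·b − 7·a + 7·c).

(6·b + 2·a + 4)·(7·c + 3 + 5·a)·(−7·b − 7·a + 7·c)
= (42·b·c + 18·b + 30·a·b + 14·a·c + 6·a + 10·a² + 28·c + 12 + 20·a)·(−7·b − 7·a + 7·c)    [distributive law]
= (42·b·c + 18·b + 30·a·b + 14·a·c + 26·a + 10·a² + 28·c + 12)·(−7·b − 7·a + 7·c)    [combine like terms]
= −294·b²·c − 294·a·b·c + 294·b·c² − 126·b² − 126·a·b + 126·b·c − 210·a·b² − 210·a²·b + 210·a·b·c − 98·a·b·c − 98·a²·c + 98·a·c² − 182·a·b − 182·a² + 182·a·c − 70·a²·b − 70·a³ + 70·a²·c − 196·b·c − 196·a·c + 196·c² − 84·b − 84·a + 84·c    [distributive law]
= −294·b²·c − 182·a·b·c + 294·b·c² − 126·b² − 308·a·b − 70·b·c − 210·a·b² − 280·a²·b − 28·a²·c + 98·a·c² − 182·a² − 14·a·c − 70·a³ + 196·c² − 84·b − 84·a + 84·c    [combine like terms]

−294·b²·c − 182·a·b·c + 294·b·c² − 126·b² − 308·a·b − 70·b·c − 210·a·b² − 280·a²·b − 28·a²·c + 98·a·c² − 182·a² − 14·a·c − 70·a³ + 196·c² − 84·b − 84·a + 84·c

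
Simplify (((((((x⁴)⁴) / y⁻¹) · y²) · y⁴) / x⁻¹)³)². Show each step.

(((((((x⁴)⁴) / y⁻¹) · y²) · y⁴) / x⁻¹)³)²
= ((((((x⁴)⁴) / y⁻¹) · y²) · y⁴) / x⁻¹)⁶    [power of a power]
= ((((((x⁴)⁴) / y⁻¹) · y²) · y⁴)⁶) / ((x⁻¹)⁶)    [power of a quotient]
= ((((((x⁴)⁴) / y⁻¹) · y²)⁶) · ((y⁴)⁶)) / ((x⁻¹)⁶)    [power of a product]
= ((((((x⁴)⁴) / y⁻¹)⁶) · ((y²)⁶)) · ((y⁴)⁶)) / ((x⁻¹)⁶)    [power of a product]
= ((((((x⁴)⁴)⁶) / ((y⁻¹)⁶)) · ((y²)⁶)) · ((y⁴)⁶)) / ((x⁻¹)⁶)    [power of a quotient]
= (((((x⁴)²⁴) / ((y⁻¹)⁶)) · ((y²)⁶)) · ((y⁴)⁶)) / ((x⁻¹)⁶)    [power of a power]
= (((x⁹⁶ / ((y⁻¹)⁶)) · ((y²)⁶)) · ((y⁴)⁶)) / ((x⁻¹)⁶)    [power of a power]
= (((x⁹⁶ / y⁻⁶) · ((y²)⁶)) · ((y⁴)⁶)) / ((x⁻¹)⁶)    [power of a power]
= (((x⁹⁶ / y⁻⁶) · y¹²) · ((y⁴)⁶)) / ((x⁻¹)⁶)    [power of a power]
= (((x⁹⁶ / y⁻⁶) · y¹²) · y²⁴) / ((x⁻¹)⁶)    [power of a power]
= (((x⁹⁶ / y⁻⁶) · y¹²) · y²⁴) / x⁻⁶    [power of a power]
= x¹⁰²·y⁴²    [quotient of powers; product of powers]

x¹⁰²·y⁴²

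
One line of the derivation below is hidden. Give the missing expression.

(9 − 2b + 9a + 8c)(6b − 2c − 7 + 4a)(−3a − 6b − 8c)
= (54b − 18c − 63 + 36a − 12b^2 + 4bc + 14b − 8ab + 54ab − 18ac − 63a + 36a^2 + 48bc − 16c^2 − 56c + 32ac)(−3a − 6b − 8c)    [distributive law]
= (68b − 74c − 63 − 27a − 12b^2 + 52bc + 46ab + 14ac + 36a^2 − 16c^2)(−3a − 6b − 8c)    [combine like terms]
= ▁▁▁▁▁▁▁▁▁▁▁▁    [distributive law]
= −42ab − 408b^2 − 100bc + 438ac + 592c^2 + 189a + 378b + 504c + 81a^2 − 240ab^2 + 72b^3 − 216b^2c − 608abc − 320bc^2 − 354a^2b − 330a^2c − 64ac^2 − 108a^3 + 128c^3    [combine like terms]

After distributive law, the bracketed line is:

−204ab − 408b^2 − 544bc + 222ac + 444bc + 592c^2 + 189a + 378b + 504c + 81a^2 + 162ab + 216ac + 36ab^2 + 72b^3 + 96b^2c − 156abc − 312b^2c − 416bc^2 − 138a^2b − 276ab^2 − 368abc − 42a^2c − 84abc − 112ac^2 − 108a^3 − 216a^2b − 288a^2c + 48ac^2 + 96bc^2 + 128c^3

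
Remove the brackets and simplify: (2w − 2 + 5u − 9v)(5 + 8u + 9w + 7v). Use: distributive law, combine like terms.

(2w − 2 + 5u − 9v)(5 + 8u + 9w + 7v)
= 10w + 16uw + 18w^2 + 14vw − 10 − 16u − 18w − 14v + 25u + 40u^2 + 45uw + 35uv − 45v − 72uv − 81vw − 63v^2    [distributive law]
= −8w + 61uw + 18w^2 − 67vw − 10 + 9u − 59v + 40u^2 − 37uv − 63v^2    [combine like terms]

−8w + 61uw + 18w^2 − 67vw − 10 + 9u − 59v + 40u^2 − 37uv − 63v^2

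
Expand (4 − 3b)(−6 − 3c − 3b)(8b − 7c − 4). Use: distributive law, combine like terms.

(4 − 3b)(−6 − 3c − 3b)(8b − 7c − 4)
= (−24 − 12c − 12b + 18b + 9bc + 9b^2)(8b − 7c − 4)    [distributive law]
= (−24 − 12c + 6b + 9bc + 9b^2)(8b − 7c − 4)    [combine like terms]
= −192b + 168c + 96 − 96bc + 84c^2 + 48c + 48b^2 − 42bc − 24b + 72b^2c − 63bc^2 − 36bc + 72b^3 − 63b^2c − 36b^2    [distributive law]
= −216b + 216c + 96 − 174bc + 84c^2 + 12b^2 + 9b^2c − 63bc^2 + 72b^3    [combine like terms]

−216b + 216c + 96 − 174bc + 84c^2 + 12b^2 + 9b^2c − 63bc^2 + 72b^3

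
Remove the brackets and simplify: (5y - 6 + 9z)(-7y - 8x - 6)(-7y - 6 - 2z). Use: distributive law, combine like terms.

(5y - 6 + 9z)(-7y - 8x - 6)(-7y - 6 - 2z)
= (-35y^2 - 40xy - 30y + 42y + 48x + 36 - 63yz - 72xz - 54z)(-7y - 6 - 2z)    [distributive law]
= (-35y^2 - 40xy + 12y + 48x + 36 - 63yz - 72xz - 54z)(-7y - 6 - 2z)    [combine like terms]
= 245y^3 + 210y^2 + 70y^2z + 280xy^2 + 240xy + 80xyz - 84y^2 - 72y - 24yz - 336xy - 288x - 96xz - 252y - 216 - 72z + 441y^2z + 378yz + 126yz^2 + 504xyz + 432xz + 144xz^2 + 378yz + 324z + 108z^2    [distributive law]
= 245y^3 + 126y^2 + 511y^2z + 280xy^2 - 96xy + 584xyz - 324y + 732yz - 288x + 336xz - 216 + 252z + 126yz^2 + 144xz^2 + 108z^2    [combine like terms]

245y^3 + 126y^2 + 511y^2z + 280xy^2 - 96xy + 584xyz - 324y + 732yz - 288x + 336xz - 216 + 252z + 126yz^2 + 144xz^2 + 108z^2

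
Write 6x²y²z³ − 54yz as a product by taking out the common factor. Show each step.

6x²y²z³ − 54yz
= 6(x²y²z³ − 9yz)    [factor out 6]
= 6yz(x²yz² − 9)    [factor out yz]

6yz(x²yz² − 9)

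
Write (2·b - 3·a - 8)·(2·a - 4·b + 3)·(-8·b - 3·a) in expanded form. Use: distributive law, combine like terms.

(2·b - 3·a - 8)·(2·a - 4·b + 3)·(-8·b - 3·a)
= (4·a·b - 8·b² + 6·b - 6·a² + 12·a·b - 9·a - 16·a + 32·b - 24)·(-8·b - 3·a)    [distributive law]
= (16·a·b - 8·b² + 38·b - 6·a² - 25·a - 24)·(-8·b - 3·a)    [combine like terms]
= -128·a·b² - 48·a²·b + 64·b³ + 24·a·b² - 304·b² - 114·a·b + 48·a²·b + 18·a³ + 200·a·b + 75·a² + 192·b + 72·a    [distributive law]
= -104·a·b² + 64·b³ - 304·b² + 86·a·b + 18·a³ + 75·a² + 192·b + 72·a    [combine like terms]

-104·a·b² + 64·b³ - 304·b² + 86·a·b + 18·a³ + 75·a² + 192·b + 72·a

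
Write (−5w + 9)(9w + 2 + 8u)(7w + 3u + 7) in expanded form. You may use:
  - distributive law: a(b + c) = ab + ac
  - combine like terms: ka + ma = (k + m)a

(−5w + 9)(9w + 2 + 8u)(7w + 3u + 7)
= (−45w^2 − 10w − 40uw + 81w + 18 + 72u)(7w + 3u + 7)    [distributive law]
= (−45w^2 + 71w − 40uw + 18 + 72u)(7w + 3u + 7)    [combine like terms]
= −315w^3 − 135uw^2 − 315w^2 + 497w^2 + 213uw + 497w − 280uw^2 − 120u^2w − 280uw + 126w + 54u + 126 + 504uw + 216u^2 + 504u    [distributive law]
= −315w^3 − 415uw^2 + 182w^2 + 437uw + 623w − 120u^2w + 558u + 126 + 216u^2    [combine like terms]

−315w^3 − 415uw^2 + 182w^2 + 437uw + 623w − 120u^2w + 558u + 126 + 216u^2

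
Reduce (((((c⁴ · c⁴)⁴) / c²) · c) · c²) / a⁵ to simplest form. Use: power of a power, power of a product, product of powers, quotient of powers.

a⁻⁵c³³

(((((c⁴ · c⁴)⁴) / c²) · c) · c²) / a⁵
= ((((((c⁴)⁴) · ((c⁴)⁴)) / c²) · c) · c²) / a⁵    [power of a product]
= ((((c¹⁶ · ((c⁴)⁴)) / c²) · c) · c²) / a⁵    [power of a power]
= ((((c¹⁶ · c¹⁶) / c²) · c) · c²) / a⁵    [power of a power]
= (((c³² / c²) · c) · c²) / a⁵    [product of powers]
= ((c³⁰ · c) · c²) / a⁵    [quotient of powers]
= (c³¹ · c²) / a⁵    [product of powers]
= c³³ / a⁵    [product of powers]
= a⁻⁵c³³    [quotient of powers]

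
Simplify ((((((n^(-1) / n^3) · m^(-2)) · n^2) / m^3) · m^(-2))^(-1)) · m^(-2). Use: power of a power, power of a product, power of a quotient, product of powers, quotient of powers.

((((((n^(-1) / n^3) · m^(-2)) · n^2) / m^3) · m^(-2))^(-1)) · m^(-2)
= ((((((n^(-1) / n^3) · m^(-2)) · n^2) / m^3)^(-1)) · ((m^(-2))^(-1))) · m^(-2)    [power of a product]
= ((((((n^(-1) / n^3) · m^(-2)) · n^2)^(-1)) / ((m^3)^(-1))) · ((m^(-2))^(-1))) · m^(-2)    [power of a quotient]
= ((((((n^(-1) / n^3) · m^(-2))^(-1)) · ((n^2)^(-1))) / ((m^3)^(-1))) · ((m^(-2))^(-1))) · m^(-2)    [power of a product]
= ((((((n^(-1) / n^3)^(-1)) · ((m^(-2))^(-1))) · ((n^2)^(-1))) / ((m^3)^(-1))) · ((m^(-2))^(-1))) · m^(-2)    [power of a product]
= (((((((n^(-1))^(-1)) / ((n^3)^(-1))) · ((m^(-2))^(-1))) · ((n^2)^(-1))) / ((m^3)^(-1))) · ((m^(-2))^(-1))) · m^(-2)    [power of a quotient]
= (((((n / ((n^3)^(-1))) · ((m^(-2))^(-1))) · ((n^2)^(-1))) / ((m^3)^(-1))) · ((m^(-2))^(-1))) · m^(-2)    [power of a power]
= (((((n / n^(-3)) · ((m^(-2))^(-1))) · ((n^2)^(-1))) / ((m^3)^(-1))) · ((m^(-2))^(-1))) · m^(-2)    [power of a power]
= ((((n^4 · ((m^(-2))^(-1))) · ((n^2)^(-1))) / ((m^3)^(-1))) · ((m^(-2))^(-1))) · m^(-2)    [quotient of powers]
= ((((n^4 · m^2) · ((n^2)^(-1))) / ((m^3)^(-1))) · ((m^(-2))^(-1))) · m^(-2)    [power of a power]
= ((((n^4 · m^2) · n^(-2)) / ((m^3)^(-1))) · ((m^(-2))^(-1))) · m^(-2)    [power of a power]
= ((((n^4 · m^2) · n^(-2)) / m^(-3)) · ((m^(-2))^(-1))) · m^(-2)    [power of a power]
= ((((n^4 · m^2) · n^(-2)) / m^(-3)) · m^2) · m^(-2)    [power of a power]
= m^5n^2    [quotient of powers; product of powers]

m^5n^2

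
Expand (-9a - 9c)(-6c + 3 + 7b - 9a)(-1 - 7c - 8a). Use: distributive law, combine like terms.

(-9a - 9c)(-6c + 3 + 7b - 9a)(-1 - 7c - 8a)
= (54ac - 27a - 63ab + 81a^2 + 54c^2 - 27c - 63bc + 81ac)(-1 - 7c - 8a)    [distributive law]
= (135ac - 27a - 63ab + 81a^2 + 54c^2 - 27c - 63bc)(-1 - 7c - 8a)    [combine like terms]
= -135ac - 945ac^2 - 1080a^2c + 27a + 189ac + 216a^2 + 63ab + 441abc + 504a^2b - 81a^2 - 567a^2c - 648a^3 - 54c^2 - 378c^3 - 432ac^2 + 27c + 189c^2 + 216ac + 63bc + 441bc^2 + 504abc    [distributive law]
= 270ac - 1377ac^2 - 1647a^2c + 27a + 135a^2 + 63ab + 945abc + 504a^2b - 648a^3 + 135c^2 - 378c^3 + 27c + 63bc + 441bc^2    [combine like terms]

270ac - 1377ac^2 - 1647a^2c + 27a + 135a^2 + 63ab + 945abc + 504a^2b - 648a^3 + 135c^2 - 378c^3 + 27c + 63bc + 441bc^2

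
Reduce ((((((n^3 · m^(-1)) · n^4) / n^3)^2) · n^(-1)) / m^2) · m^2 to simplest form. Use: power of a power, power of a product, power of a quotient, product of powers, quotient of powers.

m^(-2)n^7

((((((n^3 · m^(-1)) · n^4) / n^3)^2) · n^(-1)) / m^2) · m^2
= ((((((n^3 · m^(-1)) · n^4)^2) / ((n^3)^2)) · n^(-1)) / m^2) · m^2    [power of a quotient]
= ((((((n^3 · m^(-1))^2) · ((n^4)^2)) / ((n^3)^2)) · n^(-1)) / m^2) · m^2    [power of a product]
= (((((((n^3)^2) · ((m^(-1))^2)) · ((n^4)^2)) / ((n^3)^2)) · n^(-1)) / m^2) · m^2    [power of a product]
= (((((n^6 · ((m^(-1))^2)) · ((n^4)^2)) / ((n^3)^2)) · n^(-1)) / m^2) · m^2    [power of a power]
= (((((n^6 · m^(-2)) · ((n^4)^2)) / ((n^3)^2)) · n^(-1)) / m^2) · m^2    [power of a power]
= (((((n^6 · m^(-2)) · n^8) / ((n^3)^2)) · n^(-1)) / m^2) · m^2    [power of a power]
= (((((n^6 · m^(-2)) · n^8) / n^6) · n^(-1)) / m^2) · m^2    [power of a power]
= m^(-2)n^7    [quotient of powers; product of powers]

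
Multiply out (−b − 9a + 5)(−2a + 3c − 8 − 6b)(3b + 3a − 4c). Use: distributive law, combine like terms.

(−b − 9a + 5)(−2a + 3c − 8 − 6b)(3b + 3a − 4c)
= (2ab − 3bc + 8b + 6b² + 18a² − 27ac + 72a + 54ab − 10a + 15c − 40 − 30b)(3b + 3a − 4c)    [distributive law]
= (56ab − 3bc − 22b + 6b² + 18a² − 27ac + 62a + 15c − 40)(3b + 3a − 4c)    [combine like terms]
= 168ab² + 168a²b − 224abc − 9b²c − 9abc + 12bc² − 66b² − 66ab + 88bc + 18b³ + 18ab² − 24b²c + 54a²b + 54a³ − 72a²c − 81abc − 81a²c + 108ac² + 186ab + 186a² − 248ac + 45bc + 45ac − 60c² − 120b − 120a + 160c    [distributive law]
= 186ab² + 222a²b − 314abc − 33b²c + 12bc² − 66b² + 120ab + 133bc + 18b³ + 54a³ − 153a²c + 108ac² + 186a² − 203ac − 60c² − 120b − 120a + 160c    [combine like terms]

186ab² + 222a²b − 314abc − 33b²c + 12bc² − 66b² + 120ab + 133bc + 18b³ + 54a³ − 153a²c + 108ac² + 186a² − 203ac − 60c² − 120b − 120a + 160c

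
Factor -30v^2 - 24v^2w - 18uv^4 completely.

-30v^2 - 24v^2w - 18uv^4
= 6(-5v^2 - 4v^2w - 3uv^4)    [factor out 6]
= 6v^2(-5 - 4w - 3uv^2)    [factor out v^2]

6v^2(-5 - 4w - 3uv^2)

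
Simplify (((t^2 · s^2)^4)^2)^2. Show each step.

(((t^2 · s^2)^4)^2)^2
= ((t^2 · s^2)^4)^4    [power of a power]
= (t^2 · s^2)^16    [power of a power]
= ((t^2)^16) · ((s^2)^16)    [power of a product]
= t^32 · ((s^2)^16)    [power of a power]
= t^32 · s^32    [power of a power]
= s^32t^32    [rearrange]

s^32t^32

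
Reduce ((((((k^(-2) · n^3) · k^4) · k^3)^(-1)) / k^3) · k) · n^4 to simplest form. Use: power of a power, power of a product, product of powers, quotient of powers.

k^(-7)n

((((((k^(-2) · n^3) · k^4) · k^3)^(-1)) / k^3) · k) · n^4
= ((((((k^(-2) · n^3) · k^4)^(-1)) · ((k^3)^(-1))) / k^3) · k) · n^4    [power of a product]
= ((((((k^(-2) · n^3)^(-1)) · ((k^4)^(-1))) · ((k^3)^(-1))) / k^3) · k) · n^4    [power of a product]
= (((((((k^(-2))^(-1)) · ((n^3)^(-1))) · ((k^4)^(-1))) · ((k^3)^(-1))) / k^3) · k) · n^4    [power of a product]
= (((((k^2 · ((n^3)^(-1))) · ((k^4)^(-1))) · ((k^3)^(-1))) / k^3) · k) · n^4    [power of a power]
= (((((k^2 · n^(-3)) · ((k^4)^(-1))) · ((k^3)^(-1))) / k^3) · k) · n^4    [power of a power]
= (((((k^2 · n^(-3)) · k^(-4)) · ((k^3)^(-1))) / k^3) · k) · n^4    [power of a power]
= (((((k^2 · n^(-3)) · k^(-4)) · k^(-3)) / k^3) · k) · n^4    [power of a power]
= k^(-7)n    [quotient of powers; product of powers]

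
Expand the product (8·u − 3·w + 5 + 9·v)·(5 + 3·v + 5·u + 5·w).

65·u + 69·u·v + 40·u^2 + 25·u·w + 10·w + 36·v·w − 15·w^2 + 25 + 60·v + 27·v^2

(8·u − 3·w + 5 + 9·v)·(5 + 3·v + 5·u + 5·w)
= 40·u + 24·u·v + 40·u^2 + 40·u·w − 15·w − 9·v·w − 15·u·w − 15·w^2 + 25 + 15·v + 25·u + 25·w + 45·v + 27·v^2 + 45·u·v + 45·v·w    [distributive law]
= 65·u + 69·u·v + 40·u^2 + 25·u·w + 10·w + 36·v·w − 15·w^2 + 25 + 60·v + 27·v^2    [combine like terms]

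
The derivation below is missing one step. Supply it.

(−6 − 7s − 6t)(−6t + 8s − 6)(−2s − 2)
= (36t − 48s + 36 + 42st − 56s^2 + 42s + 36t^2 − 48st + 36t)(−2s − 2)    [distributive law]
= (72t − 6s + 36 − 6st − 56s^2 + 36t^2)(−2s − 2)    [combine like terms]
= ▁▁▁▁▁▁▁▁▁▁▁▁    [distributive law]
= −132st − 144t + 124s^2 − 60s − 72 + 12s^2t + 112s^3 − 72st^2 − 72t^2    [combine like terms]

By distributive law:

−144st − 144t + 12s^2 + 12s − 72s − 72 + 12s^2t + 12st + 112s^3 + 112s^2 − 72st^2 − 72t^2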